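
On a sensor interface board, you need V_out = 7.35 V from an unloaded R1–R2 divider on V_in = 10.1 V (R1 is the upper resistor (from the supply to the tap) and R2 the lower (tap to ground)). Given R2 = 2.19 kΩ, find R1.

R1 ≈ 0.819 kΩ

Required fraction k = V_out/V_in = 0.7277.
Rearranging, R1 = R2·(1−k)/k = 2.19 × 0.3741 = 0.8194 kΩ.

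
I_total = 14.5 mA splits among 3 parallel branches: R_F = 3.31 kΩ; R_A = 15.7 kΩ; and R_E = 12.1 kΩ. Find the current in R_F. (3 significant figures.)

Total conductance ΣG = 1/3.31 + 1/15.7 + 1/12.1 = 0.4485 (units of 1/kΩ).
R_F takes the fraction G_k/ΣG = 0.3021/0.4485 = 0.6737, so I = 14.5 × 0.6737 = 9.768 mA.

I ≈ 9.77 mA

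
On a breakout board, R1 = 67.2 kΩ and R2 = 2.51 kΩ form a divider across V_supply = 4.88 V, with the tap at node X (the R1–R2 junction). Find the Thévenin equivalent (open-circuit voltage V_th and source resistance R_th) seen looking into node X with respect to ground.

Open-circuit (no load on X): V_th = V_supply · R2/(R1 + R2) = 4.88 × 2.51/(67.20 + 2.51) = 0.1757 V.
Zeroing V_supply shorts the top of R1 to ground, so R_th = R1 ‖ R2 = 2.420 kΩ.

V_th ≈ 0.176 V, R_th ≈ 2.42 kΩ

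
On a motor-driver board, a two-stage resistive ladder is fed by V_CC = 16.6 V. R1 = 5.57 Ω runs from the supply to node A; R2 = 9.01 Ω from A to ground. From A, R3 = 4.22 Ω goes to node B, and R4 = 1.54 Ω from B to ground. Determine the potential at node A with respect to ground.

Looking into the second stage from A: R3 + R4 = 5.760 Ω appears in parallel with R2.
Effective lower resistance at A: R2 ‖ 5.760 = 3.514 Ω.
So V_A = 16.6 × 0.3868 = 6.421 V.

V_A ≈ 6.42 V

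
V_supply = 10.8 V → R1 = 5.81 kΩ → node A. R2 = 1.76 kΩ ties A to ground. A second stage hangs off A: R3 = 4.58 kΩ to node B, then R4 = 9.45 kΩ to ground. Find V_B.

V_B ≈ 1.54 V

Node A sees R2 in parallel with the series input of stage 2, R3 + R4 = 14.03 kΩ.
R2 ‖ (R3+R4) = 1.564 kΩ.
So V_A = 10.8 × 0.2121 = 2.290 V.
Stage 2 is unloaded, so V_B = V_A · R4/(R3+R4) = 2.290 × 9.45/14.03 = 1.543 V.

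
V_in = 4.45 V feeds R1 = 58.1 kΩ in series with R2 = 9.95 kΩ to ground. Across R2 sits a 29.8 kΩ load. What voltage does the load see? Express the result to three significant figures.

First combine the lower leg with the load: R2 ‖ R_L = 7.459 kΩ.
Now apply the divider: V_out = 4.45 × 0.1138 = 0.5063 V.

V_out ≈ 0.506 V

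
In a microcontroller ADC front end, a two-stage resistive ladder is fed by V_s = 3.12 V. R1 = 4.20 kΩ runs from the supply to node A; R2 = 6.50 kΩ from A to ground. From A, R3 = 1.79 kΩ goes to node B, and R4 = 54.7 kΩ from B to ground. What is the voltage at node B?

The second stage (R3 + R4 = 56.49 kΩ) loads node A in parallel with R2.
Effective lower resistance at A: R2 ‖ 56.49 = 5.829 kΩ.
So V_A = 3.12 × 0.5812 = 1.813 V.
Then the unloaded second divider: V_B = V_A × R4/(R3+R4) = 1.813 × 0.9683 = 1.756 V.

V_B ≈ 1.76 V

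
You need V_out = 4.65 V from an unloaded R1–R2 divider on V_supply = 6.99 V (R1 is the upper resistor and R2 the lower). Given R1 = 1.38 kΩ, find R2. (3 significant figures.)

The divider ratio is R2/(R1+R2) = 4.65/6.99 = 0.6652.
Rearranging, R2 = R1·k/(1−k) = 1.38 × 1.987 = 2.742 kΩ.

R2 ≈ 2.74 kΩ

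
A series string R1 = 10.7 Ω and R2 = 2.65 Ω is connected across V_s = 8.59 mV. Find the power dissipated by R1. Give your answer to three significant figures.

P ≈ 4.43 µW

Series current I = V_s/ΣR = 8.59/13.35 = 0.6434 mA.
V(R1) = I·R = 6.885 mV; P = V·I = 6.885 × 0.6434 = 4.430 µW.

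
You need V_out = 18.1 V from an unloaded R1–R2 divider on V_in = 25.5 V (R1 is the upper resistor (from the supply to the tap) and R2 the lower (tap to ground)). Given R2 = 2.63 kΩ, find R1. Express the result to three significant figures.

V_out/V_in = R2/(R1+R2) = 0.7098.
So R1 = R2 · (V_in/V_out − 1) = 2.63 × (25.5/18.1 − 1) = 2.63 × 0.4088 = 1.075 kΩ.

R1 ≈ 1.08 kΩ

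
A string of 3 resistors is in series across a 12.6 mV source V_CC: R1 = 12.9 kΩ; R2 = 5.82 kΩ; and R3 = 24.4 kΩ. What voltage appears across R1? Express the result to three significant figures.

ΣR = 12.9 + 5.82 + 24.4 = 43.12 kΩ.
By the voltage-divider rule, V = 12.6 × 12.90/43.12 = 3.769 mV.

V ≈ 3.77 mV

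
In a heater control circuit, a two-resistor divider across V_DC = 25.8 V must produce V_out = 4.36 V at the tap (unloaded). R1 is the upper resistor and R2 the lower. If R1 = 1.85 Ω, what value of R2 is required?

R2 ≈ 0.376 Ω

V_out/V_DC = R2/(R1+R2) = 0.1690.
R2 = R1 · 0.1690/(1 − 0.1690) = 0.3762 Ω.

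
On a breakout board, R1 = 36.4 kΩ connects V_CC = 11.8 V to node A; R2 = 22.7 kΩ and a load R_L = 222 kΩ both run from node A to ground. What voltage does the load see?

First combine the lower leg with the load: R2 ‖ R_L = 20.59 kΩ.
Now apply the divider: V_out = 11.8 × 0.3613 = 4.264 V.
(Unloaded it would be 4.53 V; the load pulls it down.)

V_out ≈ 4.26 V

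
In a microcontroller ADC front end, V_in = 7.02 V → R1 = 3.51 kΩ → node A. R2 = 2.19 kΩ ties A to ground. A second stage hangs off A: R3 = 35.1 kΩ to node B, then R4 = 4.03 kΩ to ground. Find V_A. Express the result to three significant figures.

The second stage (R3 + R4 = 39.13 kΩ) loads node A in parallel with R2.
R2 ‖ (R3+R4) = 2.074 kΩ.
V_A = 7.02 × 2.074/(3.51 + 2.074) = 2.607 V.

V_A ≈ 2.61 V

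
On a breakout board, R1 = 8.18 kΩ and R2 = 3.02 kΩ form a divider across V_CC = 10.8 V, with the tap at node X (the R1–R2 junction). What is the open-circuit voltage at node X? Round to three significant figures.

V_th ≈ 2.91 V

With X open, the divider is unloaded: V_th = 10.8 × 3.02/11.20 = 2.912 V.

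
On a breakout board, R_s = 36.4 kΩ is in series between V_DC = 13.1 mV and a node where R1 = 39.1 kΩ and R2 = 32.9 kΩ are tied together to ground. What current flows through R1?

Equivalent of the parallel group: R_p = 17.87 kΩ.
Node voltage V_A = V_DC · R_p/(R_s + R_p) = 13.1 × 0.3292 = 4.313 mV.
I(R1) = V_A / R1 = 4.313/39.1 = 0.1103 µA.
(Equivalently: I_total = 0.2414 µA, then current-divider fraction G_k/ΣG = 0.4569.)

I ≈ 0.110 µA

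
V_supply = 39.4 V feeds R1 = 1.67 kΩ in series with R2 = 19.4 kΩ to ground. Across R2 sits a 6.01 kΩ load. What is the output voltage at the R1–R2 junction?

V_out ≈ 28.9 V

R2 ‖ R_L = (19.4 × 6.01)/(19.4 + 6.01) = 4.589 kΩ.
Then V_out = V_supply · R2'/(R1 + R2') = 39.4 × 4.589/6.259 = 28.89 V.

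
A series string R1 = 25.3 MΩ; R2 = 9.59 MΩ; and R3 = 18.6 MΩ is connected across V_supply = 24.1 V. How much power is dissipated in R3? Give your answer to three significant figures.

ΣR = 53.49 MΩ → I = 24.1/53.49 = 0.4506 µA.
V(R3) = I·R = 8.380 V; P = V·I = 8.380 × 0.4506 = 3.776 µW.

P ≈ 3.78 µW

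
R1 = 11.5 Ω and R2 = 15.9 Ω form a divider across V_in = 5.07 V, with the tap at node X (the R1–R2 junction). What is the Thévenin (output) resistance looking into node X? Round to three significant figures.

R_th ≈ 6.67 Ω

With V_in suppressed (replaced by a short), R_th = R1 ‖ R2 = (11.50 × 15.9)/(11.50 + 15.9) = 6.673 Ω.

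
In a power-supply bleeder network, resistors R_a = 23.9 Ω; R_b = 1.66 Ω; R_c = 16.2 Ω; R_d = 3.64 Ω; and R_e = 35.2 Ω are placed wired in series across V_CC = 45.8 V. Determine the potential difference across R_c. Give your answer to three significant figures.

ΣR = 23.9 + 1.66 + 16.2 + 3.64 + 35.2 = 80.60 Ω.
By the voltage-divider rule, V = 45.8 × 16.20/80.60 = 9.205 V.

V ≈ 9.21 V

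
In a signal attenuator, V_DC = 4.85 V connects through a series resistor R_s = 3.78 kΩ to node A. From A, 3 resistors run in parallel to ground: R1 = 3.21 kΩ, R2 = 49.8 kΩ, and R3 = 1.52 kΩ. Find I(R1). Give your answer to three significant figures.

I ≈ 0.319 mA

Combine the parallel branches: R_p = (1/3.21 + 1/49.8 + 1/1.52)⁻¹ = 1.011 kΩ.
V_A by voltage divider: V_A = 4.85 × 1.011/(3.78 + 1.011) = 1.023 V.
Branch current I = V_A/R1 = 1.023/3.21 = 0.3187 mA.
(Check via current divider: I_total = 1.012 mA; share G_k/ΣG = 0.3148 → same result.)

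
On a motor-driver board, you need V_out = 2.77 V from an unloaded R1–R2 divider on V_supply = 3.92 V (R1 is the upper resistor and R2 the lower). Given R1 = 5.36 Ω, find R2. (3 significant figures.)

V_out/V_supply = R2/(R1+R2) = 0.7066.
R2 = R1 · 0.7066/(1 − 0.7066) = 12.91 Ω.

R2 ≈ 12.9 Ω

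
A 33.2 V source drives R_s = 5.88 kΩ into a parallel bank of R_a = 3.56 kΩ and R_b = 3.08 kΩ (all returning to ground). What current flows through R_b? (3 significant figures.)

Equivalent of the parallel group: R_p = 1.651 kΩ.
Node voltage V_A = V_in · R_p/(R_s + R_p) = 33.2 × 0.2193 = 7.279 V.
I(R_b) = V_A / R_b = 7.279/3.08 = 2.363 mA.

I ≈ 2.36 mA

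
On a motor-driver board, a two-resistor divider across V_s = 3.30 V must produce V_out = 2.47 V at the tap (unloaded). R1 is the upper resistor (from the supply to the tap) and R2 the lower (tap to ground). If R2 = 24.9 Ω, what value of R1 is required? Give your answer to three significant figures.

R1 ≈ 8.37 Ω

V_out/V_s = R2/(R1+R2) = 0.7485.
R1 = R2·(1/k − 1) = 24.9 × 0.3360 = 8.367 Ω.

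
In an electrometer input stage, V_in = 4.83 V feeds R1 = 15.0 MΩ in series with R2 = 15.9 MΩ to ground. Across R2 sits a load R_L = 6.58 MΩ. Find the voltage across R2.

R2 ‖ R_L = (15.9 × 6.58)/(15.9 + 6.58) = 4.654 MΩ.
Now apply the divider: V_out = 4.83 × 0.2368 = 1.144 V.

V_out ≈ 1.14 V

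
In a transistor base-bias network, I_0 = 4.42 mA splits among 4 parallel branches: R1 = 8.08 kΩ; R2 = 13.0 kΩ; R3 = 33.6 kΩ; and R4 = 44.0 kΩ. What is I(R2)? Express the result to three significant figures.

I ≈ 1.34 mA

ΣG = 1/8.08 + 1/13.0 + 1/33.6 + 1/44.0 = 0.2532.
R2 takes the fraction G_k/ΣG = 0.07692/0.2532 = 0.3038, so I = 4.42 × 0.3038 = 1.343 mA.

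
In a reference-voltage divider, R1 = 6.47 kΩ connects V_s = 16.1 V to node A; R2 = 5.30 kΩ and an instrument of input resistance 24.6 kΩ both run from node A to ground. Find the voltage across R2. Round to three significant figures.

R2 ‖ R_L = (5.30 × 24.6)/(5.30 + 24.6) = 4.361 kΩ.
Then V_out = V_s · R2'/(R1 + R2') = 16.1 × 4.361/10.83 = 6.482 V.

V_out ≈ 6.48 V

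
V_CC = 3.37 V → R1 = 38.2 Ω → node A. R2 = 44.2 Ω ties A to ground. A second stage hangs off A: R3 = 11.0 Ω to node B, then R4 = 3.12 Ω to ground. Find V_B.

V_B ≈ 0.163 V

Node A sees R2 in parallel with the series input of stage 2, R3 + R4 = 14.12 Ω.
Effective lower resistance at A: R2 ‖ 14.12 = 10.70 Ω.
V_A = 3.37 × 10.70/(38.2 + 10.70) = 0.7375 V.
V_B = V_A × 0.2210 = 0.1630 V.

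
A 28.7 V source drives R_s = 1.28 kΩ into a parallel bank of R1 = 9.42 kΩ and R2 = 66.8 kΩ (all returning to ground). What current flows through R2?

I ≈ 0.372 mA

Equivalent of the parallel group: R_p = 8.256 kΩ.
V_A = 28.7 × 8.256/9.536 = 24.85 V.
Branch current I = V_A/R2 = 24.85/66.8 = 0.3720 mA.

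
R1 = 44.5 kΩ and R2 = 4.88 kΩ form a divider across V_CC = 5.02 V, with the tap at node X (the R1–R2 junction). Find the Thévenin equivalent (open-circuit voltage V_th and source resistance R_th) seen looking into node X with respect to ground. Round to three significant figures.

V_th is the unloaded tap voltage: V_CC · R2/(R1+R2) = 5.02 × 0.09883 = 0.4961 V.
With V_CC suppressed (replaced by a short), R_th = R1 ‖ R2 = (44.50 × 4.88)/(44.50 + 4.88) = 4.398 kΩ.

V_th ≈ 0.496 V, R_th ≈ 4.40 kΩ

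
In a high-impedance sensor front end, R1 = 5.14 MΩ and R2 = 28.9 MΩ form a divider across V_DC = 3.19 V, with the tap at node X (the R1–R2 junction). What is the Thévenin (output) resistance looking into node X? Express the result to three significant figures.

R_th ≈ 4.36 MΩ

Looking into X with the source shorted: R_th = R1·R2/(R1+R2) = 5.140 × 28.9/34.04 = 4.364 MΩ.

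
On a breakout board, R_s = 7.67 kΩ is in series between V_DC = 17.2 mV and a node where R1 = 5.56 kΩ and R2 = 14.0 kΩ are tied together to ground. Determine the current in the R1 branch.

I ≈ 1.06 µA

Parallel bank: R_p = 1/(1/5.56 + 1/14.0) = 3.980 kΩ.
Node voltage V_A = V_DC · R_p/(R_s + R_p) = 17.2 × 0.3416 = 5.876 mV.
Branch current I = V_A/R1 = 5.876/5.56 = 1.057 µA.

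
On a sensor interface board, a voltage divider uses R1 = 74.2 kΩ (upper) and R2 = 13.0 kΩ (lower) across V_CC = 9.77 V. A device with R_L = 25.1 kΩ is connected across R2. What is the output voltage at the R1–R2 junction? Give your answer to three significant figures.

The load sits in parallel with R2, giving an effective lower resistance R2' = R2·R_L/(R2+R_L) = 8.564 kΩ.
Now apply the divider: V_out = 9.77 × 0.1035 = 1.011 V.
(Unloaded it would be 1.46 V; the load pulls it down.)

V_out ≈ 1.01 V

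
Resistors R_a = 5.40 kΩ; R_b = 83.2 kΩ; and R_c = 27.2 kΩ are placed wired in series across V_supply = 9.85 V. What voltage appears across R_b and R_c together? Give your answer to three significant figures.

Series total: ΣR = 5.40 + 83.2 + 27.2 = 115.8 kΩ.
R_{R_b..R_c} = 83.2 + 27.2 = 110.4 kΩ.
By the voltage-divider rule, V = 9.85 × 110.4/115.8 = 9.391 V.

V ≈ 9.39 V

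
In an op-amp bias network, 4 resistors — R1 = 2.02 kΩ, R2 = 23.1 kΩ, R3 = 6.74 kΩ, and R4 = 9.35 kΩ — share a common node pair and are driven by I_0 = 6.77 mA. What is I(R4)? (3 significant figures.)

I ≈ 0.912 mA

ΣG = 1/2.02 + 1/23.1 + 1/6.74 + 1/9.35 = 0.7937.
By the current-divider rule, I = I_0 · G_k/ΣG = 6.77 × 0.1348 = 0.9123 mA.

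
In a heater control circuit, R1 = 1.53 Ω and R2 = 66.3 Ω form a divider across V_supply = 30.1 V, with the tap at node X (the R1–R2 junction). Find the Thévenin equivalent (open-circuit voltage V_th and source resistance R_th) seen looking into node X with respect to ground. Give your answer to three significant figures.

Open-circuit (no load on X): V_th = V_supply · R2/(R1 + R2) = 30.1 × 66.3/(1.530 + 66.3) = 29.42 V.
With V_supply suppressed (replaced by a short), R_th = R1 ‖ R2 = (1.530 × 66.3)/(1.530 + 66.3) = 1.495 Ω.

V_th ≈ 29.4 V, R_th ≈ 1.50 Ω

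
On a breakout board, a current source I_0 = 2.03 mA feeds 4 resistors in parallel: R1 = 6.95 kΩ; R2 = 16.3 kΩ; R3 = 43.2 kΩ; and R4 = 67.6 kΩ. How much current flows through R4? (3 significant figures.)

Total conductance ΣG = 1/6.95 + 1/16.3 + 1/43.2 + 1/67.6 = 0.2432 (units of 1/kΩ).
R4 takes the fraction G_k/ΣG = 0.01479/0.2432 = 0.06083, so I = 2.03 × 0.06083 = 0.1235 mA.

I ≈ 0.123 mA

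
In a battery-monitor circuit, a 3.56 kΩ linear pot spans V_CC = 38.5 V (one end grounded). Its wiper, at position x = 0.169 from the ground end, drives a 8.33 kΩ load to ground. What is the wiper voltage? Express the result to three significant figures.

V_out ≈ 6.14 V

Split the track: R_lower = x·R_p = 0.6016 kΩ, R_upper = (1−x)·R_p = 2.958 kΩ.
R_L loads the lower segment: effective lower R = 0.5611 kΩ.
Then V_out = V_CC · 0.5611/(2.958 + 0.5611) = 6.138 V.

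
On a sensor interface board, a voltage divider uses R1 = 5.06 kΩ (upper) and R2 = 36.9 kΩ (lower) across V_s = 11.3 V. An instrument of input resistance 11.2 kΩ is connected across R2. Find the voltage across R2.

V_out ≈ 7.11 V

R2 ‖ R_L = (36.9 × 11.2)/(36.9 + 11.2) = 8.592 kΩ.
Then V_out = V_s · R2'/(R1 + R2') = 11.3 × 8.592/13.65 = 7.112 V.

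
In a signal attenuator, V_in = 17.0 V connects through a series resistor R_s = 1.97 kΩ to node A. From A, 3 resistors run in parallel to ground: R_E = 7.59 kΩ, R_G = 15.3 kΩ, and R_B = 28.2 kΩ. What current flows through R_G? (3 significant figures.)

Equivalent of the parallel group: R_p = 4.300 kΩ.
V_A by voltage divider: V_A = 17.0 × 4.300/(1.97 + 4.300) = 11.66 V.
Branch current I = V_A/R_G = 11.66/15.3 = 0.7620 mA.

I ≈ 0.762 mA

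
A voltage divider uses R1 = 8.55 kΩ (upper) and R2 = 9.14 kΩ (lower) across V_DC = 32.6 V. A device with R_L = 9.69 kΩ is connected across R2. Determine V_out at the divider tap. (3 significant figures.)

First combine the lower leg with the load: R2 ‖ R_L = 4.703 kΩ.
Then V_out = V_DC · R2'/(R1 + R2') = 32.6 × 4.703/13.25 = 11.57 V.
(Unloaded it would be 16.8 V; the load pulls it down.)

V_out ≈ 11.6 V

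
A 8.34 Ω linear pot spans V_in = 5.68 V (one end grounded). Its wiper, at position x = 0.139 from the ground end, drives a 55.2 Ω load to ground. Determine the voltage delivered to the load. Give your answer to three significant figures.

The pot divides into 7.181 Ω above the wiper and 1.159 Ω below.
Lower segment in parallel with the load: 1.159 ‖ 55.2 = 1.135 Ω.
Then V_out = V_in · 1.135/(7.181 + 1.135) = 0.7755 V.
(Unloaded: V_out = x·V_in = 0.790 V.)

V_out ≈ 0.775 V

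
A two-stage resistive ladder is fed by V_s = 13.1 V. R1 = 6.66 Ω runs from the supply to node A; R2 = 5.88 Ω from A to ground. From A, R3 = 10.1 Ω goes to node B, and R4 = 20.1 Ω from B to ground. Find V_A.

The second stage (R3 + R4 = 30.20 Ω) loads node A in parallel with R2.
Effective lower resistance at A: R2 ‖ 30.20 = 4.922 Ω.
First divider: V_A = V_s · 4.922/(6.66 + 4.922) = 5.567 V.

V_A ≈ 5.57 V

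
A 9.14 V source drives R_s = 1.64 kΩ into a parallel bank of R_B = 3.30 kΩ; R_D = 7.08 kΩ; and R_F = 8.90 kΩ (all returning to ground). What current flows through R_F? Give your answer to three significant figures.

Combine the parallel branches: R_p = (1/3.30 + 1/7.08 + 1/8.90)⁻¹ = 1.797 kΩ.
V_A by voltage divider: V_A = 9.14 × 1.797/(1.64 + 1.797) = 4.778 V.
Branch current I = V_A/R_F = 4.778/8.90 = 0.5369 mA.

I ≈ 0.537 mA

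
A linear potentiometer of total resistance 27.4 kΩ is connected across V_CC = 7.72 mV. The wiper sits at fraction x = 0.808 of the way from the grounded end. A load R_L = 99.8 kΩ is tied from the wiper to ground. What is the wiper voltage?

The pot divides into 5.261 kΩ above the wiper and 22.14 kΩ below.
R_L loads the lower segment: effective lower R = 18.12 kΩ.
V_out = 7.72 × 18.12/(5.261 + 18.12) = 5.983 mV.

V_out ≈ 5.98 mV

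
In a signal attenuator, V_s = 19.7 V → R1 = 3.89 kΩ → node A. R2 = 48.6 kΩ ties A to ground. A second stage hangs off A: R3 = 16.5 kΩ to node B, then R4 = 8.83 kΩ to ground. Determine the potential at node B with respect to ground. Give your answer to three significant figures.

V_B ≈ 5.57 V

Looking into the second stage from A: R3 + R4 = 25.33 kΩ appears in parallel with R2.
R2 ‖ (R3+R4) = 16.65 kΩ.
First divider: V_A = V_s · 16.65/(3.89 + 16.65) = 15.97 V.
Stage 2 is unloaded, so V_B = V_A · R4/(R3+R4) = 15.97 × 8.83/25.33 = 5.567 V.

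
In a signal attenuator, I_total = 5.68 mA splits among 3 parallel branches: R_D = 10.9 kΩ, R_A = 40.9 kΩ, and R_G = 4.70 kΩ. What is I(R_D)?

I ≈ 1.58 mA

Total conductance ΣG = 1/10.9 + 1/40.9 + 1/4.70 = 0.3290 (units of 1/kΩ).
Current divider: I(R_D) = I_total · G_k/ΣG = 5.68 × (0.09174/0.3290) = 5.68 × 0.2789 = 1.584 mA.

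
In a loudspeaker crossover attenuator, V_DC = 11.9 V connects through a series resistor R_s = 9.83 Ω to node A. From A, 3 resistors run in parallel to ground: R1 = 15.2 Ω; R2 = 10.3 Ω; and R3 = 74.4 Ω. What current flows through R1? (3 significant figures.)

I ≈ 0.286 A

Parallel bank: R_p = 1/(1/15.2 + 1/10.3 + 1/74.4) = 5.672 Ω.
V_A by voltage divider: V_A = 11.9 × 5.672/(9.83 + 5.672) = 4.354 V.
I(R1) = V_A / R1 = 4.354/15.2 = 0.2864 A.
(Equivalently: I_total = 0.7677 A, then current-divider fraction G_k/ΣG = 0.3731.)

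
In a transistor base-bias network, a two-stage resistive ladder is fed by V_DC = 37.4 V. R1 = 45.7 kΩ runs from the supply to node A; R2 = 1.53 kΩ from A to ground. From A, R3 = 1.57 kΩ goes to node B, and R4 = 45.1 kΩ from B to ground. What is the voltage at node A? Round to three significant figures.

The second stage (R3 + R4 = 46.67 kΩ) loads node A in parallel with R2.
Effective lower resistance at A: R2 ‖ 46.67 = 1.481 kΩ.
First divider: V_A = V_DC · 1.481/(45.7 + 1.481) = 1.174 V.

V_A ≈ 1.17 V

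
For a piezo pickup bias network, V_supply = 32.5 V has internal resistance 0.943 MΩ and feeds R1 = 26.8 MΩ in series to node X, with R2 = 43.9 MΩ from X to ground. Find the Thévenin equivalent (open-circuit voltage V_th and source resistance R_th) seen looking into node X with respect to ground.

V_th ≈ 19.9 V, R_th ≈ 17.0 MΩ

R1' = 0.943 + 26.8 = 27.74 MΩ (source resistance + R1).
V_th is the unloaded tap voltage: V_supply · R2/(R1'+R2) = 32.5 × 0.6128 = 19.91 V.
Zeroing V_supply shorts the top of R1' to ground, so R_th = R1' ‖ R2 = 17.00 MΩ.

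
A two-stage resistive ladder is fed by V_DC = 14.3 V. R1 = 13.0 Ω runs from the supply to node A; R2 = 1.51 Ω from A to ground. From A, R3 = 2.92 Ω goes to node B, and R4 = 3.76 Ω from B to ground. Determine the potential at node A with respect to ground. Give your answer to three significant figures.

V_A ≈ 1.24 V

Looking into the second stage from A: R3 + R4 = 6.680 Ω appears in parallel with R2.
R2 ‖ (R3+R4) = 1.232 Ω.
First divider: V_A = V_DC · 1.232/(13.0 + 1.232) = 1.238 V.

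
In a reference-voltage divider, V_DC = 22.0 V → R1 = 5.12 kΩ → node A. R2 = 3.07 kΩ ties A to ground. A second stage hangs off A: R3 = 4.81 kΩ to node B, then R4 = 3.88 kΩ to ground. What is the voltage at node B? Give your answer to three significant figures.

V_B ≈ 3.02 V

The second stage (R3 + R4 = 8.690 kΩ) loads node A in parallel with R2.
Effective lower resistance at A: R2 ‖ 8.690 = 2.269 kΩ.
V_A = 22.0 × 2.269/(5.12 + 2.269) = 6.755 V.
Then the unloaded second divider: V_B = V_A × R4/(R3+R4) = 6.755 × 0.4465 = 3.016 V.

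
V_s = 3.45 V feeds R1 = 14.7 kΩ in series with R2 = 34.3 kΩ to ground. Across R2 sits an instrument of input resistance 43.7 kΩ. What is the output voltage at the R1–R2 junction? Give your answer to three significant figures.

V_out ≈ 1.95 V

The load sits in parallel with R2, giving an effective lower resistance R2' = R2·R_L/(R2+R_L) = 19.22 kΩ.
Now apply the divider: V_out = 3.45 × 0.5666 = 1.955 V.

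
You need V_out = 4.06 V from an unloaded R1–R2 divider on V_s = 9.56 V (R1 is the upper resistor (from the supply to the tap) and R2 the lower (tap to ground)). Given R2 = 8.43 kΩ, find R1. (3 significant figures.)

R1 ≈ 11.4 kΩ

V_out/V_s = R2/(R1+R2) = 0.4247.
Rearranging, R1 = R2·(1−k)/k = 8.43 × 1.355 = 11.42 kΩ.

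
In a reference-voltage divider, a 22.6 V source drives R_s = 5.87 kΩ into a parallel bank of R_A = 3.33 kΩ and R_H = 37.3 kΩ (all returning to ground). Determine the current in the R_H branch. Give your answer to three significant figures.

Combine the parallel branches: R_p = (1/3.33 + 1/37.3)⁻¹ = 3.057 kΩ.
V_A by voltage divider: V_A = 22.6 × 3.057/(5.87 + 3.057) = 7.739 V.
I(R_H) = V_A / R_H = 7.739/37.3 = 0.2075 mA.

I ≈ 0.207 mA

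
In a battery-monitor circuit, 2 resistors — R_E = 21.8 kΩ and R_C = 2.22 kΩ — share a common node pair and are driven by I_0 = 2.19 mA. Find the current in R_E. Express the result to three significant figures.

Two-branch current divider: I_k = I_0 · R_other/(R_1 + R_2).
I(R_E) = 2.19 × 2.22/(21.8 + 2.22) = 2.19 × 0.09242 = 0.2024 mA.

I ≈ 0.202 mA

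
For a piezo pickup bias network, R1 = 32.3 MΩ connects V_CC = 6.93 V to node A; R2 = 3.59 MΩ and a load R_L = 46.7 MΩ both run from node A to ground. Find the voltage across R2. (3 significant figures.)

V_out ≈ 0.648 V

The load sits in parallel with R2, giving an effective lower resistance R2' = R2·R_L/(R2+R_L) = 3.334 MΩ.
Then V_out = V_CC · R2'/(R1 + R2') = 6.93 × 3.334/35.63 = 0.6483 V.
(Unloaded it would be 0.693 V; the load pulls it down.)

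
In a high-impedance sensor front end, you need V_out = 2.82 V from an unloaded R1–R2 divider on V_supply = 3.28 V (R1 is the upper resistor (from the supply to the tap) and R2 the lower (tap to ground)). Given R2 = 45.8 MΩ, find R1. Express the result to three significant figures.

Required fraction k = V_out/V_supply = 0.8598.
So R1 = R2 · (V_supply/V_out − 1) = 45.8 × (3.28/2.82 − 1) = 45.8 × 0.1631 = 7.471 MΩ.

R1 ≈ 7.47 MΩ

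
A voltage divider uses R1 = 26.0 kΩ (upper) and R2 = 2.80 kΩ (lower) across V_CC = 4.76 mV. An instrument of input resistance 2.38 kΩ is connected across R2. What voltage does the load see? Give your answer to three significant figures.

V_out ≈ 0.224 mV

First combine the lower leg with the load: R2 ‖ R_L = 1.286 kΩ.
Voltage divider with the loaded lower leg: V_out = 4.76 × 1.286/(26.0 + 1.286) = 4.76 × 0.04715 = 0.2244 mV.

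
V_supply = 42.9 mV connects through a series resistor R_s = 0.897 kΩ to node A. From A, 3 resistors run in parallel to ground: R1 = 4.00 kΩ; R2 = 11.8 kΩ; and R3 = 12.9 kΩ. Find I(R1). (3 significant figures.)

I ≈ 7.83 µA

Parallel bank: R_p = 1/(1/4.00 + 1/11.8 + 1/12.9) = 2.426 kΩ.
V_A = 42.9 × 2.426/3.323 = 31.32 mV.
I(R1) = V_A / R1 = 31.32/4.00 = 7.830 µA.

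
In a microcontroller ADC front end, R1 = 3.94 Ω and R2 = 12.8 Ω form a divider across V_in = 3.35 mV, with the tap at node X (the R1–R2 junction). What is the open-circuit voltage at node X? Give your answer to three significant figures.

V_th is the unloaded tap voltage: V_in · R2/(R1+R2) = 3.35 × 0.7646 = 2.562 mV.

V_th ≈ 2.56 mV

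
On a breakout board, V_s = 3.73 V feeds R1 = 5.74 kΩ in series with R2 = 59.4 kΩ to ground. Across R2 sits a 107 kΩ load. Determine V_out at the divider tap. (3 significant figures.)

V_out ≈ 3.24 V

R2 ‖ R_L = (59.4 × 107)/(59.4 + 107) = 38.20 kΩ.
Voltage divider with the loaded lower leg: V_out = 3.73 × 38.20/(5.74 + 38.20) = 3.73 × 0.8694 = 3.243 V.
(Unloaded it would be 3.40 V; the load pulls it down.)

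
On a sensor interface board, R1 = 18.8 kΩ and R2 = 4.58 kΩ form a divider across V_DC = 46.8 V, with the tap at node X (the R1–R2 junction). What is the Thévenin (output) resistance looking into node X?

R_th ≈ 3.68 kΩ

Zeroing V_DC shorts the top of R1 to ground, so R_th = R1 ‖ R2 = 3.683 kΩ.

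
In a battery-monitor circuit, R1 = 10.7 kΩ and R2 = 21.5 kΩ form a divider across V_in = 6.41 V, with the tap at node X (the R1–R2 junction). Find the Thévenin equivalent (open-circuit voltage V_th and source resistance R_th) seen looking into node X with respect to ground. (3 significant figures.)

V_th ≈ 4.28 V, R_th ≈ 7.14 kΩ

Open-circuit (no load on X): V_th = V_in · R2/(R1 + R2) = 6.41 × 21.5/(10.70 + 21.5) = 4.280 V.
Looking into X with the source shorted: R_th = R1·R2/(R1+R2) = 10.70 × 21.5/32.20 = 7.144 kΩ.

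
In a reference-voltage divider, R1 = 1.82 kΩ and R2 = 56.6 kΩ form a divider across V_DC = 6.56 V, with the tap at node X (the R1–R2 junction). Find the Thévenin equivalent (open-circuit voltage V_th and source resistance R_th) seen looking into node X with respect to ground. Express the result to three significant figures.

Open-circuit (no load on X): V_th = V_DC · R2/(R1 + R2) = 6.56 × 56.6/(1.820 + 56.6) = 6.356 V.
With V_DC suppressed (replaced by a short), R_th = R1 ‖ R2 = (1.820 × 56.6)/(1.820 + 56.6) = 1.763 kΩ.

V_th ≈ 6.36 V, R_th ≈ 1.76 kΩ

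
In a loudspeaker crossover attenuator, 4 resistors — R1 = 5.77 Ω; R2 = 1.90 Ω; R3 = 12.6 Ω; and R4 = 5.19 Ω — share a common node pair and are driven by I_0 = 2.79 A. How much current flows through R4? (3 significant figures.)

I ≈ 0.553 A

Conductances: ΣG = 1/5.77 + 1/1.90 + 1/12.6 + 1/5.19 = 0.9717 (1/Ω).
Current divider: I(R4) = I_0 · G_k/ΣG = 2.79 × (0.1927/0.9717) = 2.79 × 0.1983 = 0.5532 A.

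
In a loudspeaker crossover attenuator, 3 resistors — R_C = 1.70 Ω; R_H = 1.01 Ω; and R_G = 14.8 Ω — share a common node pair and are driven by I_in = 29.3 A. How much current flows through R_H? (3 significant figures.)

I ≈ 17.6 A

Conductances: ΣG = 1/1.70 + 1/1.01 + 1/14.8 = 1.646 (1/Ω).
By the current-divider rule, I = I_in · G_k/ΣG = 29.3 × 0.6016 = 17.63 A.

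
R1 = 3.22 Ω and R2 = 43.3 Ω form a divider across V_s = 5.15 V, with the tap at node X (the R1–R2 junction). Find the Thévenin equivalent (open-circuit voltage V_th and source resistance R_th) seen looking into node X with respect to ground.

V_th is the unloaded tap voltage: V_s · R2/(R1+R2) = 5.15 × 0.9308 = 4.794 V.
With V_s suppressed (replaced by a short), R_th = R1 ‖ R2 = (3.220 × 43.3)/(3.220 + 43.3) = 2.997 Ω.

V_th ≈ 4.79 V, R_th ≈ 3.00 Ω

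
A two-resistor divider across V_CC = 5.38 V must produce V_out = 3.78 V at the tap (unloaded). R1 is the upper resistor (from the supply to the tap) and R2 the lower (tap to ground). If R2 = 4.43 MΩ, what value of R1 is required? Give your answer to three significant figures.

R1 ≈ 1.88 MΩ

V_out/V_CC = R2/(R1+R2) = 0.7026.
R1 = R2·(1/k − 1) = 4.43 × 0.4233 = 1.875 MΩ.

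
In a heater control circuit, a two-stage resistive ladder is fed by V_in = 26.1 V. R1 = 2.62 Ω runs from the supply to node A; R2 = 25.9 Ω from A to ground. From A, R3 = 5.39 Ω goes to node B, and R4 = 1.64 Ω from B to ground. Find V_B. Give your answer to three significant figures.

Looking into the second stage from A: R3 + R4 = 7.030 Ω appears in parallel with R2.
Effective lower resistance at A: R2 ‖ 7.030 = 5.529 Ω.
First divider: V_A = V_in · 5.529/(2.62 + 5.529) = 17.71 V.
Then the unloaded second divider: V_B = V_A × R4/(R3+R4) = 17.71 × 0.2333 = 4.131 V.

V_B ≈ 4.13 V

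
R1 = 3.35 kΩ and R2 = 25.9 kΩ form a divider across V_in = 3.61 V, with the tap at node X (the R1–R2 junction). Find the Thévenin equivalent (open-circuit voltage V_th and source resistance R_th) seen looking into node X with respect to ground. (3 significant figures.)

V_th ≈ 3.20 V, R_th ≈ 2.97 kΩ

Open-circuit (no load on X): V_th = V_in · R2/(R1 + R2) = 3.61 × 25.9/(3.350 + 25.9) = 3.197 V.
Looking into X with the source shorted: R_th = R1·R2/(R1+R2) = 3.350 × 25.9/29.25 = 2.966 kΩ.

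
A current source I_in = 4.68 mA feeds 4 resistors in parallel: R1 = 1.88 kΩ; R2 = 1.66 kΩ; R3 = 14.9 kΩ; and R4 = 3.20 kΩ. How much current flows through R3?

I ≈ 0.207 mA

ΣG = 1/1.88 + 1/1.66 + 1/14.9 + 1/3.20 = 1.514.
R3 takes the fraction G_k/ΣG = 0.06711/1.514 = 0.04433, so I = 4.68 × 0.04433 = 0.2075 mA.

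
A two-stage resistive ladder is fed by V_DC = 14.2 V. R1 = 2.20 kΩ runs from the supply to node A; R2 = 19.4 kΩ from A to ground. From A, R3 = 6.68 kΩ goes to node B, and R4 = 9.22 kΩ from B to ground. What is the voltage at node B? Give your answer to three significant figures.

Looking into the second stage from A: R3 + R4 = 15.90 kΩ appears in parallel with R2.
R2 ‖ (R3+R4) = 8.738 kΩ.
So V_A = 14.2 × 0.7989 = 11.34 V.
V_B = V_A × 0.5799 = 6.578 V.

V_B ≈ 6.58 V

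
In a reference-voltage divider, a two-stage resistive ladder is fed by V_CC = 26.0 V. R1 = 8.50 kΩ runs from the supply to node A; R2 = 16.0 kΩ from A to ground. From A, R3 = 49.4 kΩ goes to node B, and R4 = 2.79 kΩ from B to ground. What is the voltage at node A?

The second stage (R3 + R4 = 52.19 kΩ) loads node A in parallel with R2.
Effective lower resistance at A: R2 ‖ 52.19 = 12.25 kΩ.
First divider: V_A = V_CC · 12.25/(8.50 + 12.25) = 15.35 V.

V_A ≈ 15.3 V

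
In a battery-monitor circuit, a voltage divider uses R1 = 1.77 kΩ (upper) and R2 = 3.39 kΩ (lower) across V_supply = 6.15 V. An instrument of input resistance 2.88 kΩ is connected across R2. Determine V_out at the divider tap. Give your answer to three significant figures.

V_out ≈ 2.88 V

First combine the lower leg with the load: R2 ‖ R_L = 1.557 kΩ.
Then V_out = V_supply · R2'/(R1 + R2') = 6.15 × 1.557/3.327 = 2.878 V.
(Unloaded it would be 4.04 V; the load pulls it down.)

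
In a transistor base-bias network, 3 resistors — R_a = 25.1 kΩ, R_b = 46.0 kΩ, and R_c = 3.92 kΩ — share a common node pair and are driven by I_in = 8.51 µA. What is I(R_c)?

I ≈ 6.86 µA

Total conductance ΣG = 1/25.1 + 1/46.0 + 1/3.92 = 0.3167 (units of 1/kΩ).
By the current-divider rule, I = I_in · G_k/ΣG = 8.51 × 0.8055 = 6.855 µA.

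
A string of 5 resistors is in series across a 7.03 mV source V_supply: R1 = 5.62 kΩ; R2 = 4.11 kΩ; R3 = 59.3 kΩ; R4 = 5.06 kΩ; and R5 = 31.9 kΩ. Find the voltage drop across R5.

V ≈ 2.12 mV

ΣR = 5.62 + 4.11 + 59.3 + 5.06 + 31.9 = 106.0 kΩ.
By the voltage-divider rule, V = 7.03 × 31.90/106.0 = 2.116 mV.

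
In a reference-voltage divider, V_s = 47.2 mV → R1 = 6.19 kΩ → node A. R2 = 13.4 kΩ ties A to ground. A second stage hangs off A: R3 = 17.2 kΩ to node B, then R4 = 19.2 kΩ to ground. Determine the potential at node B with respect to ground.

V_B ≈ 15.3 mV

Node A sees R2 in parallel with the series input of stage 2, R3 + R4 = 36.40 kΩ.
R2 ‖ (R3+R4) = 9.794 kΩ.
V_A = 47.2 × 9.794/(6.19 + 9.794) = 28.92 mV.
Then the unloaded second divider: V_B = V_A × R4/(R3+R4) = 28.92 × 0.5275 = 15.26 mV.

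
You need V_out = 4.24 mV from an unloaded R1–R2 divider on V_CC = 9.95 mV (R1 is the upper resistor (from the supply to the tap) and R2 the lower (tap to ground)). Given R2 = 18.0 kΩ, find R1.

The divider ratio is R2/(R1+R2) = 4.24/9.95 = 0.4261.
R1 = R2·(1/k − 1) = 18.0 × 1.347 = 24.24 kΩ.

R1 ≈ 24.2 kΩ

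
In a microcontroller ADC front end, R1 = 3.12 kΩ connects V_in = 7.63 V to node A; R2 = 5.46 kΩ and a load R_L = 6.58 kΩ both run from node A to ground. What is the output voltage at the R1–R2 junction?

V_out ≈ 3.73 V

The load sits in parallel with R2, giving an effective lower resistance R2' = R2·R_L/(R2+R_L) = 2.984 kΩ.
Voltage divider with the loaded lower leg: V_out = 7.63 × 2.984/(3.12 + 2.984) = 7.63 × 0.4889 = 3.730 V.
(Unloaded it would be 4.86 V; the load pulls it down.)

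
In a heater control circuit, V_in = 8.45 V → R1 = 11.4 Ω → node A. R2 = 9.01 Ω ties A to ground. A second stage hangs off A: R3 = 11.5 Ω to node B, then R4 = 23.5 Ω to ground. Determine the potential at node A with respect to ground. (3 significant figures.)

Looking into the second stage from A: R3 + R4 = 35.00 Ω appears in parallel with R2.
R2 ‖ (R3+R4) = 7.165 Ω.
First divider: V_A = V_in · 7.165/(11.4 + 7.165) = 3.261 V.

V_A ≈ 3.26 V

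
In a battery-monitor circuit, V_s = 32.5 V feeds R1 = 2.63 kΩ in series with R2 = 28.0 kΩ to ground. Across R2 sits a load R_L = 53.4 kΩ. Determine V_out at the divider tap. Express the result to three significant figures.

V_out ≈ 28.4 V

R2 ‖ R_L = (28.0 × 53.4)/(28.0 + 53.4) = 18.37 kΩ.
Now apply the divider: V_out = 32.5 × 0.8748 = 28.43 V.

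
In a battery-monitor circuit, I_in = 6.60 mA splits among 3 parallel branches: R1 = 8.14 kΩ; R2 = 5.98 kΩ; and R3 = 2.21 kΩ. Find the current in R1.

I ≈ 1.09 mA

Conductances: ΣG = 1/8.14 + 1/5.98 + 1/2.21 = 0.7426 (1/kΩ).
Current divider: I(R1) = I_in · G_k/ΣG = 6.60 × (0.1229/0.7426) = 6.60 × 0.1654 = 1.092 mA.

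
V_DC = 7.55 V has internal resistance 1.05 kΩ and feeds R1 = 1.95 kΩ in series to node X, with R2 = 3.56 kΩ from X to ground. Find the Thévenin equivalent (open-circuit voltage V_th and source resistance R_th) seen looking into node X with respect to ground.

V_th ≈ 4.10 V, R_th ≈ 1.63 kΩ

R1' = 1.05 + 1.95 = 3.000 kΩ (source resistance + R1).
Open-circuit (no load on X): V_th = V_DC · R2/(R1' + R2) = 7.55 × 3.56/(3.000 + 3.56) = 4.097 V.
Looking into X with the source shorted: R_th = R1'·R2/(R1'+R2) = 3.000 × 3.56/6.560 = 1.628 kΩ.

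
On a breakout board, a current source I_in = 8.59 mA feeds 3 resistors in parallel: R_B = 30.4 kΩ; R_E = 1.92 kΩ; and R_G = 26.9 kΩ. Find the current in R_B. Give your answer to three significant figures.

Total conductance ΣG = 1/30.4 + 1/1.92 + 1/26.9 = 0.5909 (units of 1/kΩ).
Current divider: I(R_B) = I_in · G_k/ΣG = 8.59 × (0.03289/0.5909) = 8.59 × 0.05567 = 0.4782 mA.

I ≈ 0.478 mA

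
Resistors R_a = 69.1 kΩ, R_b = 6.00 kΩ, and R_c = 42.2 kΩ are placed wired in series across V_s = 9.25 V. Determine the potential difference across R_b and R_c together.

V ≈ 3.80 V

Series total: ΣR = 69.1 + 6.00 + 42.2 = 117.3 kΩ.
R_{R_b..R_c} = 6.00 + 42.2 = 48.20 kΩ.
By the voltage-divider rule, V = 9.25 × 48.20/117.3 = 3.801 V.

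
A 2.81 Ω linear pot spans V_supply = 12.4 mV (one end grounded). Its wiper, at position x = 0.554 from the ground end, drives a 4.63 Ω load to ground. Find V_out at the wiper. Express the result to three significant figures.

Split the track: R_lower = x·R_p = 1.557 Ω, R_upper = (1−x)·R_p = 1.253 Ω.
R_L loads the lower segment: effective lower R = 1.165 Ω.
V_out = 12.4 × 1.165/(1.253 + 1.165) = 5.974 mV.

V_out ≈ 5.97 mV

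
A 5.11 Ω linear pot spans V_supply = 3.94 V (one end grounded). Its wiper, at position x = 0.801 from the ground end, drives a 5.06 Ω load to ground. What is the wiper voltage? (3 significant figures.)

The pot divides into 1.017 Ω above the wiper and 4.093 Ω below.
Lower segment in parallel with the load: 4.093 ‖ 5.06 = 2.263 Ω.
Then V_out = V_supply · 2.263/(1.017 + 2.263) = 2.718 V.
(Unloaded: V_out = x·V_supply = 3.16 V.)

V_out ≈ 2.72 V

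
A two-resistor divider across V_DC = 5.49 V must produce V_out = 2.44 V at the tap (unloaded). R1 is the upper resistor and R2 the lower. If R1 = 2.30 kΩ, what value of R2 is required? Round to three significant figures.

V_out/V_DC = R2/(R1+R2) = 0.4444.
So R2 = R1 · V_out/(V_DC − V_out) = 2.30 × 2.44/(5.49 − 2.44) = 2.30 × 0.8000 = 1.840 kΩ.

R2 ≈ 1.84 kΩ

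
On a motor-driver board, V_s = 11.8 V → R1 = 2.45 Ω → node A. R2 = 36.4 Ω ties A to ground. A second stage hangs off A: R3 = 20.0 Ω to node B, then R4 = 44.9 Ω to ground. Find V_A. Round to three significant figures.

Node A sees R2 in parallel with the series input of stage 2, R3 + R4 = 64.90 Ω.
Effective lower resistance at A: R2 ‖ 64.90 = 23.32 Ω.
V_A = 11.8 × 23.32/(2.45 + 23.32) = 10.68 V.

V_A ≈ 10.7 V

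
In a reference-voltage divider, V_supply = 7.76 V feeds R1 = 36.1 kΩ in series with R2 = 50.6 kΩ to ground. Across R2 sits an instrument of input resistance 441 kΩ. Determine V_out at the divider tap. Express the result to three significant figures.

V_out ≈ 4.32 V

The load sits in parallel with R2, giving an effective lower resistance R2' = R2·R_L/(R2+R_L) = 45.39 kΩ.
Now apply the divider: V_out = 7.76 × 0.5570 = 4.322 V.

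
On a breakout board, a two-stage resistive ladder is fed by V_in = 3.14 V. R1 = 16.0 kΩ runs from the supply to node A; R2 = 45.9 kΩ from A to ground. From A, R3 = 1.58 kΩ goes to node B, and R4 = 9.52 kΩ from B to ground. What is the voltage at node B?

Looking into the second stage from A: R3 + R4 = 11.10 kΩ appears in parallel with R2.
Effective lower resistance at A: R2 ‖ 11.10 = 8.938 kΩ.
First divider: V_A = V_in · 8.938/(16.0 + 8.938) = 1.125 V.
Then the unloaded second divider: V_B = V_A × R4/(R3+R4) = 1.125 × 0.8577 = 0.9652 V.

V_B ≈ 0.965 V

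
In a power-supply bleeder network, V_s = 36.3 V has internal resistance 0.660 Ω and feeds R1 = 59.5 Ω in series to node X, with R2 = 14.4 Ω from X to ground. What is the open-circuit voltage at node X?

V_th ≈ 7.01 V

R1' = 0.660 + 59.5 = 60.16 Ω (source resistance + R1).
Open-circuit (no load on X): V_th = V_s · R2/(R1' + R2) = 36.3 × 14.4/(60.16 + 14.4) = 7.011 V.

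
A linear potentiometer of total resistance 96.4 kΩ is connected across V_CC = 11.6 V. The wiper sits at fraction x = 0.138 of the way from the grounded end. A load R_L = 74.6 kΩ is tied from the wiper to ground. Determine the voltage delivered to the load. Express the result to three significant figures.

V_out ≈ 1.39 V

Lower segment x·R_p = 13.30 kΩ; upper segment (1−x)·R_p = 83.10 kΩ.
Lower segment in parallel with the load: 13.30 ‖ 74.6 = 11.29 kΩ.
Then V_out = V_CC · 11.29/(83.10 + 11.29) = 1.388 V.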